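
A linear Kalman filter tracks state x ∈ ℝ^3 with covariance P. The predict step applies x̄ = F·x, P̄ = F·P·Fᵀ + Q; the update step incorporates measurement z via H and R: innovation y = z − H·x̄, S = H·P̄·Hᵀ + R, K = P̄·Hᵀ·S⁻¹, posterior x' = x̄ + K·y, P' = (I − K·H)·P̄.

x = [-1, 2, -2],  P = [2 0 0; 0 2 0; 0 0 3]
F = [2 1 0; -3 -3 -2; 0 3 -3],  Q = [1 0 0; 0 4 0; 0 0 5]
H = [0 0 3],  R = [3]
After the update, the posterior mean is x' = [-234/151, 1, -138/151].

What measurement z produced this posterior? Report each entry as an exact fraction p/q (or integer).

x̄ = F·x = [0, 1, 12]
P̄ = F·P·Fᵀ + Q = [11 -18 6; -18 52 0; 6 0 50]
S = H·P̄·Hᵀ + R = [453]
K = P̄·Hᵀ·S⁻¹ = [6/151; 0; 50/151]
x' − x̄ = [-234/151, 0, -1950/151] = K·y
y = (KᵀK)⁻¹·Kᵀ·(x' − x̄) = [-39]
z = y + H·x̄ = [-39] + [36] = [-3]

z = [-3]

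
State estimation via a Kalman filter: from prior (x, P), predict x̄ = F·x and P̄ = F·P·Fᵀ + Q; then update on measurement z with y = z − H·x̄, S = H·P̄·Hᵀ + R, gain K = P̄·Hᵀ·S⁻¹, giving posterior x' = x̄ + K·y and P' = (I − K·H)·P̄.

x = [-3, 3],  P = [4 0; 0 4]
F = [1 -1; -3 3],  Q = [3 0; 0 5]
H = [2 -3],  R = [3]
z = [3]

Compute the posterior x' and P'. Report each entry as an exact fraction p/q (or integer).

x' = [159/514, -747/1028]
P' = [618/257 777/514; 777/514 1315/1028]

x̄ = F·x = [-6, 18]
P̄ = F·P·Fᵀ + Q = [11 -24; -24 77]
y = z − H·x̄ = [69]
S = H·P̄·Hᵀ + R = [1028]
K = P̄·Hᵀ·S⁻¹ = [47/514; -279/1028]
x' = x̄ + K·y = [159/514, -747/1028]
P' = (I − K·H)·P̄ = [618/257 777/514; 777/514 1315/1028]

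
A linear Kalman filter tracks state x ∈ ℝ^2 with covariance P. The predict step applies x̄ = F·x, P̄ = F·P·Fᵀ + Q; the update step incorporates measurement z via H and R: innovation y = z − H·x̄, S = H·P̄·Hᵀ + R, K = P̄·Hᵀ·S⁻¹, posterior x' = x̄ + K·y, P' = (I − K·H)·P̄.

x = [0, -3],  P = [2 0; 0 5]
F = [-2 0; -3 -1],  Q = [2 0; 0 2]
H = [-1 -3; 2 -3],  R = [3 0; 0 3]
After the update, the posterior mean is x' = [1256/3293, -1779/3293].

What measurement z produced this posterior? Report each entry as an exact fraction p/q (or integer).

x̄ = F·x = [0, 3]
P̄ = F·P·Fᵀ + Q = [10 12; 12 25]
S = H·P̄·Hᵀ + R = [310 169; 169 124]
K = P̄·Hᵀ·S⁻¹ = [-1000/3293 938/3293; -723/3293 -369/3293]
x' − x̄ = [1256/3293, -11658/3293] = K·y
y = (KᵀK)⁻¹·Kᵀ·(x' − x̄) = [10, 12]
z = y + H·x̄ = [10, 12] + [-9, -9] = [1, 3]

z = [1, 3]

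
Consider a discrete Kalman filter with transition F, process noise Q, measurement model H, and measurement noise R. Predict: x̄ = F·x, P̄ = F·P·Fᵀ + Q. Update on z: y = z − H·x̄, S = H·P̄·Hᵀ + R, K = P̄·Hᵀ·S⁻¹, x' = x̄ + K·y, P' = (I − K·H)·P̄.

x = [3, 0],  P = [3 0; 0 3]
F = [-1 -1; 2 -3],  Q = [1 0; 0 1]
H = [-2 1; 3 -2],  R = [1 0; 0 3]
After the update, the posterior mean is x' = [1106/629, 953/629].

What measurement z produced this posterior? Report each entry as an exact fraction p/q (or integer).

x̄ = F·x = [-3, 6]
P̄ = F·P·Fᵀ + Q = [7 3; 3 40]
S = H·P̄·Hᵀ + R = [57 -101; -101 190]
K = P̄·Hᵀ·S⁻¹ = [-575/629 -256/629; -711/629 -613/629]
x' − x̄ = [2993/629, -2821/629] = K·y
y = (KᵀK)⁻¹·Kᵀ·(x' − x̄) = [-15, 22]
z = y + H·x̄ = [-15, 22] + [12, -21] = [-3, 1]

z = [-3, 1]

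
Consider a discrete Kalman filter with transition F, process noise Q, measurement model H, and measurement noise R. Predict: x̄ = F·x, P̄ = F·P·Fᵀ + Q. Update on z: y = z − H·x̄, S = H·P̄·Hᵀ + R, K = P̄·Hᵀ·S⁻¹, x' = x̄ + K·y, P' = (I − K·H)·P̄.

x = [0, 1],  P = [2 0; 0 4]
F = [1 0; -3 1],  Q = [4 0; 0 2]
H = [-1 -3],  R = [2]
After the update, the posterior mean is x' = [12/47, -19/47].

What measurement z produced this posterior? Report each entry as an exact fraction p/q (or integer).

x̄ = F·x = [0, 1]
P̄ = F·P·Fᵀ + Q = [6 -6; -6 24]
S = H·P̄·Hᵀ + R = [188]
K = P̄·Hᵀ·S⁻¹ = [3/47; -33/94]
x' − x̄ = [12/47, -66/47] = K·y
y = (KᵀK)⁻¹·Kᵀ·(x' − x̄) = [4]
z = y + H·x̄ = [4] + [-3] = [1]

z = [1]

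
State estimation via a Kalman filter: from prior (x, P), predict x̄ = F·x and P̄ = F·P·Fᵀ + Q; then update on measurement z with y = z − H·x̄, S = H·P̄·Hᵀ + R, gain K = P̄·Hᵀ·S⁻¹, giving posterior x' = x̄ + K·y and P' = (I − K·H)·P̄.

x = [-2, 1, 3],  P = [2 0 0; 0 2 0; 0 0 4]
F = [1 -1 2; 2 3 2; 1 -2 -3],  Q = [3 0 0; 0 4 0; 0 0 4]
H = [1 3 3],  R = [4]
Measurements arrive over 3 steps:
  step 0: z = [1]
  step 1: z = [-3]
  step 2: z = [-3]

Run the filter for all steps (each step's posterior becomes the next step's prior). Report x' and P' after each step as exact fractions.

step 0: x̄ = F·x = [3, 5, -13]
step 0: P̄ = F·P·Fᵀ + Q = [23 14 -18; 14 46 -32; -18 -32 50]
step 0: y = z − H·x̄ = [22]
step 0: S = H·P̄·Hᵀ + R = [291]
step 0: K = P̄·Hᵀ·S⁻¹ = [11/291; 56/291; 12/97]
step 0: x' = x̄ + K·y = [1115/291, 2687/291, -997/97]
step 0: P' = (I − K·H)·P̄ = [6572/291 3458/291 -1878/97; 3458/291 10250/291 -3776/97; -1878/97 -3776/97 4418/97]
step 1: x̄ = F·x = [-2518/97, 4309/291, 4714/291]
step 1: P̄ = F·P·Fᵀ + Q = [28857/97 -13416/97 -15288/97; -13416/97 33206/291 38462/291; -15288/97 38462/291 52058/291]
step 1: y = z − H·x̄ = [-6796/97]
step 1: S = H·P̄·Hᵀ + R = [343585/97]
step 1: K = P̄·Hᵀ·S⁻¹ = [-1041/6247; 58252/343585; 75232/343585]
step 1: x' = x̄ + K·y = [-89230/6247, 3019237/1030755, 884842/1030755]
step 1: P' = (I − K·H)·P̄ = [1243992/6247 -238860/6247 -177192/6247; -238860/6247 12672134/1030755 698174/1030755; -177192/6247 698174/1030755 9348314/1030755]
step 2: x̄ = F·x = [-15972503/1030755, -3723701/206151, -4683190/206151]
step 2: P̄ = F·P·Fᵀ + Q = [217500719/1030755 39570986/206151 64257454/206151; 39570986/206151 55628410/206151 85135406/206151; 64257454/206151 85135406/206151 137130166/206151]
step 2: y = z − H·x̄ = [12634873/93705]
step 2: S = H·P̄·Hᵀ + R = [1788436309/93705]
step 2: K = P̄·Hᵀ·S⁻¹ = [161357029/1788436309; 209937470/1788436309; 30208850/162585119]
step 2: x' = x̄ + K·y = [-5956626988/1788436309, -3997210177/1788436309, 4177469700/1788436309]
step 2: P' = (I − K·H)·P̄ = [99528194584/1788436309 -18212679112/1788436309 -14748243044/1788436309; -18212679112/1788436309 12251395210/1788436309 -5900585546/1788436309; -14748243044/1788436309 -5900585546/1788436309 11259729694/1788436309]

step 0: x' = [1115/291, 2687/291, -997/97], P' = [6572/291 3458/291 -1878/97; 3458/291 10250/291 -3776/97; -1878/97 -3776/97 4418/97]
step 1: x' = [-89230/6247, 3019237/1030755, 884842/1030755], P' = [1243992/6247 -238860/6247 -177192/6247; -238860/6247 12672134/1030755 698174/1030755; -177192/6247 698174/1030755 9348314/1030755]
step 2: x' = [-5956626988/1788436309, -3997210177/1788436309, 4177469700/1788436309], P' = [99528194584/1788436309 -18212679112/1788436309 -14748243044/1788436309; -18212679112/1788436309 12251395210/1788436309 -5900585546/1788436309; -14748243044/1788436309 -5900585546/1788436309 11259729694/1788436309]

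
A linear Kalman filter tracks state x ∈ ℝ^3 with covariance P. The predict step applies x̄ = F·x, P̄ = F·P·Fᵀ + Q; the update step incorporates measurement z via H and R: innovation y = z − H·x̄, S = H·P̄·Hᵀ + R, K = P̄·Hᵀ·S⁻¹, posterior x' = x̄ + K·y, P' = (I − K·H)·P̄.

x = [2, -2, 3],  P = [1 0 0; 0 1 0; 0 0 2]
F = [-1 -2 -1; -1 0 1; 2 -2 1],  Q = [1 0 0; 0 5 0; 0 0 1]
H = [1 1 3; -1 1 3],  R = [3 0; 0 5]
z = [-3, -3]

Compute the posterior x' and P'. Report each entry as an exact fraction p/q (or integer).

x' = [-1165/4351, -7655/4351, -781/4351]
P' = [6960/4351 -933/4351 -264/4351; -933/4351 31908/4351 -10362/4351; -264/4351 -10362/4351 4301/4351]

x̄ = F·x = [-1, 1, 11]
P̄ = F·P·Fᵀ + Q = [8 -1 0; -1 8 0; 0 0 11]
y = z − H·x̄ = [-36, -38]
S = H·P̄·Hᵀ + R = [116 99; 99 122]
K = P̄·Hᵀ·S⁻¹ = [1745/4351 -1737/4351; -37/4351 351/4351; 759/4351 561/4351]
x' = x̄ + K·y = [-1165/4351, -7655/4351, -781/4351]
P' = (I − K·H)·P̄ = [6960/4351 -933/4351 -264/4351; -933/4351 31908/4351 -10362/4351; -264/4351 -10362/4351 4301/4351]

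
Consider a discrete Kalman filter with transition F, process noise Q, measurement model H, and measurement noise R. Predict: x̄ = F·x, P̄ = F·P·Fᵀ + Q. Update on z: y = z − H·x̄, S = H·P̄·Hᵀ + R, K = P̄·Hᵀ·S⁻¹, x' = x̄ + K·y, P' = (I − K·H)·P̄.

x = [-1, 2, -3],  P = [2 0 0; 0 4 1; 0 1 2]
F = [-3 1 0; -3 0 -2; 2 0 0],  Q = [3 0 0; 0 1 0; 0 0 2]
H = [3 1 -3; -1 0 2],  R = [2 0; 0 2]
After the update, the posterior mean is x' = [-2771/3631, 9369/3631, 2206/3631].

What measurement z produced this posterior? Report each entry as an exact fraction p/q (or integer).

x̄ = F·x = [5, 9, -2]
P̄ = F·P·Fᵀ + Q = [25 16 -12; 16 27 -12; -12 -12 10]
S = H·P̄·Hᵀ + R = [728 -283; -283 115]
K = P̄·Hᵀ·S⁻¹ = [738/3631 269/3631; 1445/3631 2293/3631; 86/3631 1222/3631]
x' − x̄ = [-20926/3631, -23310/3631, 9468/3631] = K·y
y = (KᵀK)⁻¹·Kᵀ·(x' − x̄) = [-32, 10]
z = y + H·x̄ = [-32, 10] + [30, -9] = [-2, 1]

z = [-2, 1]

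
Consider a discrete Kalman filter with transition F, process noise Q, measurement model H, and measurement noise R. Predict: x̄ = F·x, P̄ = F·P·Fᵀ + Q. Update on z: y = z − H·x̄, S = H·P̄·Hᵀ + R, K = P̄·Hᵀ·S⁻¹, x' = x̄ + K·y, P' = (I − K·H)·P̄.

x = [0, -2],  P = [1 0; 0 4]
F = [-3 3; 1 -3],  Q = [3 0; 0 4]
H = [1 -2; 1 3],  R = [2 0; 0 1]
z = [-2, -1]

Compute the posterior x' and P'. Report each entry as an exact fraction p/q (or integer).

x' = [-18486/11911, 2531/11911]
P' = [9930/11911 -1866/11911; -1866/11911 1423/11911]

x̄ = F·x = [-6, 6]
P̄ = F·P·Fᵀ + Q = [48 -39; -39 41]
y = z − H·x̄ = [16, -13]
S = H·P̄·Hᵀ + R = [370 -237; -237 184]
K = P̄·Hᵀ·S⁻¹ = [6831/11911 4332/11911; -2356/11911 2403/11911]
x' = x̄ + K·y = [-18486/11911, 2531/11911]
P' = (I − K·H)·P̄ = [9930/11911 -1866/11911; -1866/11911 1423/11911]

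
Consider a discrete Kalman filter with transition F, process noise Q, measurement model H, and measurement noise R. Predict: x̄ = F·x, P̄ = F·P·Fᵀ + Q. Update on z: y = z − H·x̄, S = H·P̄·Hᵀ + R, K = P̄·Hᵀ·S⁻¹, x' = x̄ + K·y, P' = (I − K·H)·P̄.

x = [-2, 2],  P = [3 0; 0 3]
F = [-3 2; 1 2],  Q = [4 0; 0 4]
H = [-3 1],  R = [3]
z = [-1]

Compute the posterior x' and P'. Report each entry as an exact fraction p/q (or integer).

x' = [508/391, 1052/391]
P' = [937/391 2433/391; 2433/391 7329/391]

x̄ = F·x = [10, 2]
P̄ = F·P·Fᵀ + Q = [43 3; 3 19]
y = z − H·x̄ = [27]
S = H·P̄·Hᵀ + R = [391]
K = P̄·Hᵀ·S⁻¹ = [-126/391; 10/391]
x' = x̄ + K·y = [508/391, 1052/391]
P' = (I − K·H)·P̄ = [937/391 2433/391; 2433/391 7329/391]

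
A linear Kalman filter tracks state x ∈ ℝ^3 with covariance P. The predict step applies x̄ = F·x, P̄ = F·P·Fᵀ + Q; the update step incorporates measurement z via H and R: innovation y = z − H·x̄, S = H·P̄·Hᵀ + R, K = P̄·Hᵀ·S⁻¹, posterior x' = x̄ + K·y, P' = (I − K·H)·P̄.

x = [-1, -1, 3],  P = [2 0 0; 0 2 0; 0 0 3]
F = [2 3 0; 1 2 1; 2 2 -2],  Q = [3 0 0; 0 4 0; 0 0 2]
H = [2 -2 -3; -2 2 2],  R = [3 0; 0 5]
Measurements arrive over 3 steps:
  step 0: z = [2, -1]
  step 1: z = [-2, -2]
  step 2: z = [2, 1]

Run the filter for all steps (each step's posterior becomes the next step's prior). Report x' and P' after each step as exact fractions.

step 0: x̄ = F·x = [-5, 0, -10]
step 0: P̄ = F·P·Fᵀ + Q = [29 16 20; 16 17 6; 20 6 30]
step 0: y = z − H·x̄ = [-18, 9]
step 0: S = H·P̄·Hᵀ + R = [161 -96; -96 69]
step 0: K = P̄·Hᵀ·S⁻¹ = [-334/631 -1010/1893; -12/631 334/1893; -402/631 -800/1893]
step 0: x' = x̄ + K·y = [-173/631, 1218/631, -1474/631]
step 0: P' = (I − K·H)·P̄ = [34969/1893 24388/1893 8056/1893; 24388/1893 26785/1893 -1562/1893; 8056/1893 -1562/1893 7618/1893]
step 1: x̄ = F·x = [3308/631, 789/631, 5038/631]
step 1: P̄ = F·P·Fᵀ + Q = [679276/1893 412790/1893 521614/1893; 412790/1893 264715/1893 311294/1893; 521614/1893 311294/1893 424426/1893]
step 1: y = z − H·x̄ = [8814/631, -6300/631]
step 1: S = H·P̄·Hᵀ + R = [1775317/1893 -917000/1893; -917000/1893 498253/1893]
step 1: K = P̄·Hᵀ·S⁻¹ = [-3488610/3295451 -21319936/23068157; -1389196/3295451 -397654/3295451; -2426914/3295451 -11440572/23068157]
step 1: x' = x̄ + K·y = [-1044872/3295451, -11313855/3295451, 8729282/3295451]
step 1: P' = (I − K·H)·P̄ = [713009336/23068157 68549858/3295451 179860490/23068157; 68549858/3295451 61399865/3295451 6155858/3295451; 179860490/23068157 6155858/3295451 108168054/23068157]
step 2: x̄ = F·x = [-36031309/3295451, -14943300/3295451, -42176018/3295451]
step 2: P̄ = F·P·Fᵀ + Q = [12547621382/23068157 7852750042/23068157 9251333738/23068157; 7852750042/23068157 5084127266/23068157 5721790808/23068157; 9251333738/23068157 5721790808/23068157 7105222174/23068157]
step 2: y = z − H·x̄ = [-77761134/3295451, 45471469/3295451]
step 2: S = H·P̄·Hᵀ + R = [29366683133/23068157 -15040898000/23068157; -15040898000/23068157 8004880297/23068157]
step 2: K = P̄·Hᵀ·S⁻¹ = [-430772123214/383566426793 -372746056676/383566426793; -184027072312/383566426793 -62769233984/383566426793; -284347295902/383566426793 -191610317128/383566426793]
step 2: x' = x̄ + K·y = [827691745345/383566426793, 1736999387012/383566426793, -843265136338/383566426793]
step 2: P' = (I − K·H)·P̄ = [12954760139578/383566426793 8866848344866/383566426793 3156046653022/383566426793; 8866848344866/383566426793 7843997873050/383566426793 865927386856/383566426793; 3156046653022/383566426793 865927386856/383566426793 1811093473346/383566426793]

step 0: x' = [-173/631, 1218/631, -1474/631], P' = [34969/1893 24388/1893 8056/1893; 24388/1893 26785/1893 -1562/1893; 8056/1893 -1562/1893 7618/1893]
step 1: x' = [-1044872/3295451, -11313855/3295451, 8729282/3295451], P' = [713009336/23068157 68549858/3295451 179860490/23068157; 68549858/3295451 61399865/3295451 6155858/3295451; 179860490/23068157 6155858/3295451 108168054/23068157]
step 2: x' = [827691745345/383566426793, 1736999387012/383566426793, -843265136338/383566426793], P' = [12954760139578/383566426793 8866848344866/383566426793 3156046653022/383566426793; 8866848344866/383566426793 7843997873050/383566426793 865927386856/383566426793; 3156046653022/383566426793 865927386856/383566426793 1811093473346/383566426793]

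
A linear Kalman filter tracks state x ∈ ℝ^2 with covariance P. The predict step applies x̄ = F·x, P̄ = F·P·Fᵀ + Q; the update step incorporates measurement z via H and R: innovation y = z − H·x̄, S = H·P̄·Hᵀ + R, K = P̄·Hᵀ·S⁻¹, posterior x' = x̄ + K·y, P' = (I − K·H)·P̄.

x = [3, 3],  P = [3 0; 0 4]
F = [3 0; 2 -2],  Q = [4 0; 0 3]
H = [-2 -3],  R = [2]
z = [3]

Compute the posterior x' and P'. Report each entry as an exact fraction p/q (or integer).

x̄ = F·x = [9, 0]
P̄ = F·P·Fᵀ + Q = [31 18; 18 31]
y = z − H·x̄ = [21]
S = H·P̄·Hᵀ + R = [621]
K = P̄·Hᵀ·S⁻¹ = [-116/621; -43/207]
x' = x̄ + K·y = [1051/207, -301/69]
P' = (I − K·H)·P̄ = [5795/621 -1262/207; -1262/207 290/69]

x' = [1051/207, -301/69]
P' = [5795/621 -1262/207; -1262/207 290/69]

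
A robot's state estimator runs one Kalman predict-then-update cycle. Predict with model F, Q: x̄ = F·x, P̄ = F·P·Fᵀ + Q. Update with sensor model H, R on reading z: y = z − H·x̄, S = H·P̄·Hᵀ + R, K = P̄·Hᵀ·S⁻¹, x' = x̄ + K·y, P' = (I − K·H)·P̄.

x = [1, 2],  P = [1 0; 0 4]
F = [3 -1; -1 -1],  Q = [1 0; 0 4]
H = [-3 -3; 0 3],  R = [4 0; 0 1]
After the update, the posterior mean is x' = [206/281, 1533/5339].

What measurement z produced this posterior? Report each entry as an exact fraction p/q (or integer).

z = [-3, 1]

x̄ = F·x = [1, -3]
P̄ = F·P·Fᵀ + Q = [14 1; 1 9]
S = H·P̄·Hᵀ + R = [229 -90; -90 82]
K = P̄·Hᵀ·S⁻¹ = [-90/281 -177/562; -15/5339 3483/10678]
x' − x̄ = [-75/281, 17550/5339] = K·y
y = (KᵀK)⁻¹·Kᵀ·(x' − x̄) = [-9, 10]
z = y + H·x̄ = [-9, 10] + [6, -9] = [-3, 1]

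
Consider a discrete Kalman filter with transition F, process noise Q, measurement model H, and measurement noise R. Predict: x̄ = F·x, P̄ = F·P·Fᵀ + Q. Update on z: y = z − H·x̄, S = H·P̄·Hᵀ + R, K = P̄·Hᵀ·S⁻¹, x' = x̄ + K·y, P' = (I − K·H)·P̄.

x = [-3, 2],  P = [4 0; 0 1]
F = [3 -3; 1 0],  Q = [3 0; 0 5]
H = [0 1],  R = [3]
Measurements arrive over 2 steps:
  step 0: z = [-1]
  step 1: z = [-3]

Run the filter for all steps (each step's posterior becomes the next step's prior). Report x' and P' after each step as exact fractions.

step 0: x̄ = F·x = [-15, -3]
step 0: P̄ = F·P·Fᵀ + Q = [48 12; 12 9]
step 0: y = z − H·x̄ = [2]
step 0: S = H·P̄·Hᵀ + R = [12]
step 0: K = P̄·Hᵀ·S⁻¹ = [1; 3/4]
step 0: x' = x̄ + K·y = [-13, -3/2]
step 0: P' = (I − K·H)·P̄ = [36 3; 3 9/4]
step 1: x̄ = F·x = [-69/2, -13]
step 1: P̄ = F·P·Fᵀ + Q = [1173/4 99; 99 41]
step 1: y = z − H·x̄ = [10]
step 1: S = H·P̄·Hᵀ + R = [44]
step 1: K = P̄·Hᵀ·S⁻¹ = [9/4; 41/44]
step 1: x' = x̄ + K·y = [-12, -81/22]
step 1: P' = (I − K·H)·P̄ = [141/2 27/4; 27/4 123/44]

step 0: x' = [-13, -3/2], P' = [36 3; 3 9/4]
step 1: x' = [-12, -81/22], P' = [141/2 27/4; 27/4 123/44]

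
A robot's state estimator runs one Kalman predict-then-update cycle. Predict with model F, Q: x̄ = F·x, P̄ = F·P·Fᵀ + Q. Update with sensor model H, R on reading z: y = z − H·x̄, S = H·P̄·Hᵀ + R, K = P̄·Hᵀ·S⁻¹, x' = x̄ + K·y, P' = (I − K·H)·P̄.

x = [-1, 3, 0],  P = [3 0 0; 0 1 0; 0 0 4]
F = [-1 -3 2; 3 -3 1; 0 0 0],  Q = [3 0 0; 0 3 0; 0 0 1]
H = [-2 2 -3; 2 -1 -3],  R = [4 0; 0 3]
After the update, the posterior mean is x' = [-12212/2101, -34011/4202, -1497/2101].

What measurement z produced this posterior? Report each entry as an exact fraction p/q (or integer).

z = [-2, -1]

x̄ = F·x = [-8, -12, 0]
P̄ = F·P·Fᵀ + Q = [31 8 0; 8 43 0; 0 0 1]
S = H·P̄·Hᵀ + R = [245 -153; -153 147]
K = P̄·Hᵀ·S⁻¹ = [250/2101 1032/2101; 2053/4202 1365/4202; -150/2101 -199/2101]
x' − x̄ = [4596/2101, 16413/4202, -1497/2101] = K·y
y = (KᵀK)⁻¹·Kᵀ·(x' − x̄) = [6, 3]
z = y + H·x̄ = [6, 3] + [-8, -4] = [-2, -1]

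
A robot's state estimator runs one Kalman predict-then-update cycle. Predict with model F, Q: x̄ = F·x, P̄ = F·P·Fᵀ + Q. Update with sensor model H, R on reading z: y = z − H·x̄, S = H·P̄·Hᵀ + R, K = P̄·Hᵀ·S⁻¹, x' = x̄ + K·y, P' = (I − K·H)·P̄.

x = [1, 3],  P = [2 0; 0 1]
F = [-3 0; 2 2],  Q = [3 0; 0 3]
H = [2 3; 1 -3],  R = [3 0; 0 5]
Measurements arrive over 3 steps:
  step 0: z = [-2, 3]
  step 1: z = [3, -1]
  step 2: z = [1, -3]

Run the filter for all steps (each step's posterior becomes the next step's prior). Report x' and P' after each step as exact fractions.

step 0: x̄ = F·x = [-3, 8]
step 0: P̄ = F·P·Fᵀ + Q = [21 -12; -12 15]
step 0: y = z − H·x̄ = [-20, 30]
step 0: S = H·P̄·Hᵀ + R = [78 -57; -57 233]
step 0: K = P̄·Hᵀ·S⁻¹ = [1549/4975 1596/4975; 548/4975 -1083/4975]
step 0: x' = x̄ + K·y = [79/199, -146/199]
step 0: P' = (I − K·H)·P̄ = [4209/4975 -1257/4975; -1257/4975 1386/4975]
step 1: x̄ = F·x = [-237/199, -134/199]
step 1: P̄ = F·P·Fᵀ + Q = [52806/4975 -17712/4975; -17712/4975 27249/4975]
step 1: y = z − H·x̄ = [1473/199, -364/199]
step 1: S = H·P̄·Hᵀ + R = [258846/4975 -86493/4975; -86493/4975 429194/4975]
step 1: K = P̄·Hᵀ·S⁻¹ = [2122990/6942319 2141472/6942319; 755715/6942319 -1456479/6942319]
step 1: x' = x̄ + K·y = [3529341/6942319, 3583195/6942319]
step 1: P' = (I − K·H)·P̄ = [5692110/6942319 -1671750/6942319; -1671750/6942319 1870215/6942319]
step 2: x̄ = F·x = [-10588023/6942319, 14225072/6942319]
step 2: P̄ = F·P·Fᵀ + Q = [72055947/6942319 -24122160/6942319; -24122160/6942319 37702257/6942319]
step 2: y = z − H·x̄ = [-14556851/6942319, 32436282/6942319]
step 2: S = H·P̄·Hᵀ + R = [358905138/6942319 -122841939/6942319; -122841939/6942319 590820815/6942319]
step 2: K = P̄·Hᵀ·S⁻¹ = [2887114759/9456901657 2911961496/9456901657; 1030617108/9456901657 -1982254977/9456901657]
step 2: x' = x̄ + K·y = [-6871477292/9456901657, 7954919078/9456901657]
step 2: P' = (I − K·H)·P̄ = [7740383919/9456901657 -2273141187/9456901657; -2273141187/9456901657 2546044566/9456901657]

step 0: x' = [79/199, -146/199], P' = [4209/4975 -1257/4975; -1257/4975 1386/4975]
step 1: x' = [3529341/6942319, 3583195/6942319], P' = [5692110/6942319 -1671750/6942319; -1671750/6942319 1870215/6942319]
step 2: x' = [-6871477292/9456901657, 7954919078/9456901657], P' = [7740383919/9456901657 -2273141187/9456901657; -2273141187/9456901657 2546044566/9456901657]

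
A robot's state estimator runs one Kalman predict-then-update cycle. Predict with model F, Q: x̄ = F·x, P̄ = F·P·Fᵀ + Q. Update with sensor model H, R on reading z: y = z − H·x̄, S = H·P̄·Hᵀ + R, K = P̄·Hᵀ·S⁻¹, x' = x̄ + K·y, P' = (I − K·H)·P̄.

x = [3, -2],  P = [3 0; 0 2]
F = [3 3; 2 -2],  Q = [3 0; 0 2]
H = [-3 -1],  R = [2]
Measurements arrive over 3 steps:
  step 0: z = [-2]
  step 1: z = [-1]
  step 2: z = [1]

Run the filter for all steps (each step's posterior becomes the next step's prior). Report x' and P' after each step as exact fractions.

step 0: x' = [-179/82, 1060/123], P' = [93/41 -254/41; -254/41 2306/123]
step 1: x' = [1179/1954, -536/977], P' = [81210/16609 -226038/16609; -226038/16609 658310/16609]
step 2: x' = [-1734254/865403, 169534/33717], P' = [5042060/865403 -550822/33717; -550822/33717 4812250/101151]

step 0: x̄ = F·x = [3, 10]
step 0: P̄ = F·P·Fᵀ + Q = [48 6; 6 22]
step 0: y = z − H·x̄ = [17]
step 0: S = H·P̄·Hᵀ + R = [492]
step 0: K = P̄·Hᵀ·S⁻¹ = [-25/82; -10/123]
step 0: x' = x̄ + K·y = [-179/82, 1060/123]
step 0: P' = (I − K·H)·P̄ = [93/41 -254/41; -254/41 2306/123]
step 1: x̄ = F·x = [1583/82, -2657/123]
step 1: P̄ = F·P·Fᵀ + Q = [3306/41 -4054/41; -4054/41 16682/123]
step 1: y = z − H·x̄ = [8687/246]
step 1: S = H·P̄·Hᵀ + R = [33218/123]
step 1: K = P̄·Hᵀ·S⁻¹ = [-8796/16609; 9902/16609]
step 1: x' = x̄ + K·y = [1179/1954, -536/977]
step 1: P' = (I − K·H)·P̄ = [81210/16609 -226038/16609; -226038/16609 658310/16609]
step 2: x̄ = F·x = [321/1954, 2251/977]
step 2: P̄ = F·P·Fᵀ + Q = [2636823/16609 -3462600/16609; -3462600/16609 4799602/16609]
step 2: y = z − H·x̄ = [7419/1954]
step 2: S = H·P̄·Hᵀ + R = [7788627/16609]
step 2: K = P̄·Hᵀ·S⁻¹ = [-1482623/2596209; 72574/101151]
step 2: x' = x̄ + K·y = [-1734254/865403, 169534/33717]
step 2: P' = (I − K·H)·P̄ = [5042060/865403 -550822/33717; -550822/33717 4812250/101151]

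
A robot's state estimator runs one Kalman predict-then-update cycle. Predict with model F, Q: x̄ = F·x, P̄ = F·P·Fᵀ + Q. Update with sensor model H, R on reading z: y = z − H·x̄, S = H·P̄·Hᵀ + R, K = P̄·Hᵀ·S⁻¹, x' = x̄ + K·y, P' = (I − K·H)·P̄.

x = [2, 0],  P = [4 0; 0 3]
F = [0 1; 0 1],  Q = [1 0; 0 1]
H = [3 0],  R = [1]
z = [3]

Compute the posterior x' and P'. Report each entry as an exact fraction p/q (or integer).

x' = [36/37, 27/37]
P' = [4/37 3/37; 3/37 67/37]

x̄ = F·x = [0, 0]
P̄ = F·P·Fᵀ + Q = [4 3; 3 4]
y = z − H·x̄ = [3]
S = H·P̄·Hᵀ + R = [37]
K = P̄·Hᵀ·S⁻¹ = [12/37; 9/37]
x' = x̄ + K·y = [36/37, 27/37]
P' = (I − K·H)·P̄ = [4/37 3/37; 3/37 67/37]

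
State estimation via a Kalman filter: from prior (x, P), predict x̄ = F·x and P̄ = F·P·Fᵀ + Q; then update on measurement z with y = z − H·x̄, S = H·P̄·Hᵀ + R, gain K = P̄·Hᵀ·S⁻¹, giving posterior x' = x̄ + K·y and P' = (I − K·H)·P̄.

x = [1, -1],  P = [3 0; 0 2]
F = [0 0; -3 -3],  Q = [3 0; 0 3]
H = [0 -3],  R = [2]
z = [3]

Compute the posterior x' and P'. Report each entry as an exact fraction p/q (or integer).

x' = [0, -216/217]
P' = [3 0; 0 48/217]

x̄ = F·x = [0, 0]
P̄ = F·P·Fᵀ + Q = [3 0; 0 48]
y = z − H·x̄ = [3]
S = H·P̄·Hᵀ + R = [434]
K = P̄·Hᵀ·S⁻¹ = [0; -72/217]
x' = x̄ + K·y = [0, -216/217]
P' = (I − K·H)·P̄ = [3 0; 0 48/217]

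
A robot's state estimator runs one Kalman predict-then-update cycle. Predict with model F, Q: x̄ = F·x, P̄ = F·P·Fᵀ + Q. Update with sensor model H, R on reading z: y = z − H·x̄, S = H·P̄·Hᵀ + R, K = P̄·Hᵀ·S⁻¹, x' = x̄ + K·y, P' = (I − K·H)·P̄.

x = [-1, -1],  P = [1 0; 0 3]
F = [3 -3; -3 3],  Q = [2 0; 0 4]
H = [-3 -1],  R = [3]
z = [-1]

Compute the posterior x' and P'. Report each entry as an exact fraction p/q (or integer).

x̄ = F·x = [0, 0]
P̄ = F·P·Fᵀ + Q = [38 -36; -36 40]
y = z − H·x̄ = [-1]
S = H·P̄·Hᵀ + R = [169]
K = P̄·Hᵀ·S⁻¹ = [-6/13; 68/169]
x' = x̄ + K·y = [6/13, -68/169]
P' = (I − K·H)·P̄ = [2 -60/13; -60/13 2136/169]

x' = [6/13, -68/169]
P' = [2 -60/13; -60/13 2136/169]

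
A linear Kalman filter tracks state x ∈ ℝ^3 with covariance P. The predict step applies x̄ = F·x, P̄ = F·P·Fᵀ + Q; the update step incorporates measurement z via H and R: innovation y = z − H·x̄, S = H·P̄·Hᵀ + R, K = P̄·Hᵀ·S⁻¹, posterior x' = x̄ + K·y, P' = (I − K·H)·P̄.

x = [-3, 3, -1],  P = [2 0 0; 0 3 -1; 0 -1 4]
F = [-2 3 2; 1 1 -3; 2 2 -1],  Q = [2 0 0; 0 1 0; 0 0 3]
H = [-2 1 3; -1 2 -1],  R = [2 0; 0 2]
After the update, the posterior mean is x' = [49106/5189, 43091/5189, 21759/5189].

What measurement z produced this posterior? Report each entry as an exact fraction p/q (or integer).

x̄ = F·x = [13, 3, 1]
P̄ = F·P·Fᵀ + Q = [41 -12 1; -12 48 29; 1 29 31]
S = H·P̄·Hᵀ + R = [703 289; 289 200]
K = P̄·Hᵀ·S⁻¹ = [874/57079 -20099/57079; 8969/57079 9586/57079; 16486/57079 -16402/57079]
x' − x̄ = [-18351/5189, 27524/5189, 16570/5189] = K·y
y = (KᵀK)⁻¹·Kᵀ·(x' − x̄) = [22, 11]
z = y + H·x̄ = [22, 11] + [-20, -8] = [2, 3]

z = [2, 3]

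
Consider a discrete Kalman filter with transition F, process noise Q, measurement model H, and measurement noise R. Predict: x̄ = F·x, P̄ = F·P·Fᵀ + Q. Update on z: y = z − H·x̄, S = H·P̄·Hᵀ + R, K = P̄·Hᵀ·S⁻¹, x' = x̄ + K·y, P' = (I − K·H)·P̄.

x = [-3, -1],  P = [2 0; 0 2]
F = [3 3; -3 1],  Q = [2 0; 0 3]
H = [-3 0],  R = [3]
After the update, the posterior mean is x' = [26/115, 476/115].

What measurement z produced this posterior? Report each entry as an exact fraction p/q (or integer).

x̄ = F·x = [-12, 8]
P̄ = F·P·Fᵀ + Q = [38 -12; -12 23]
S = H·P̄·Hᵀ + R = [345]
K = P̄·Hᵀ·S⁻¹ = [-38/115; 12/115]
x' − x̄ = [1406/115, -444/115] = K·y
y = (KᵀK)⁻¹·Kᵀ·(x' − x̄) = [-37]
z = y + H·x̄ = [-37] + [36] = [-1]

z = [-1]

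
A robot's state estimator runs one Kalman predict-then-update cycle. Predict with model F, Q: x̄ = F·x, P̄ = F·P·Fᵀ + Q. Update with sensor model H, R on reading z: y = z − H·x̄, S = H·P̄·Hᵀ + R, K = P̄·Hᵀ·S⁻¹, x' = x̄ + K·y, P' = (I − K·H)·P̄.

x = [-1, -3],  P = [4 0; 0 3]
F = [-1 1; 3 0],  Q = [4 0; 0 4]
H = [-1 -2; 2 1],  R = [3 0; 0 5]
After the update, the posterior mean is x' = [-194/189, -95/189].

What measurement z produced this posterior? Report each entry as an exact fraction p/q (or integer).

z = [2, -2]

x̄ = F·x = [-2, -3]
P̄ = F·P·Fᵀ + Q = [11 -12; -12 40]
S = H·P̄·Hᵀ + R = [126 -42; -42 41]
K = P̄·Hᵀ·S⁻¹ = [953/3402 43/81; -1058/1701 -20/81]
x' − x̄ = [184/189, 472/189] = K·y
y = (KᵀK)⁻¹·Kᵀ·(x' − x̄) = [-6, 5]
z = y + H·x̄ = [-6, 5] + [8, -7] = [2, -2]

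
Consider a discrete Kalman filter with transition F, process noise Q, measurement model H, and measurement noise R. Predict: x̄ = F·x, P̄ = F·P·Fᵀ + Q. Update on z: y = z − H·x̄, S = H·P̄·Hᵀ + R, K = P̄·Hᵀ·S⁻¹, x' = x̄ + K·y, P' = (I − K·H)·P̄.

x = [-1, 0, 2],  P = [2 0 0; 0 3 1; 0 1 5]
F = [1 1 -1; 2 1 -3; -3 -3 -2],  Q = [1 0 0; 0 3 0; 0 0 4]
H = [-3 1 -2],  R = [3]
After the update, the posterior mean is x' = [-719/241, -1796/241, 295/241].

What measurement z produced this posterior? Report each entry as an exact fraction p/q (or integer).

z = [-1]

x̄ = F·x = [-3, -8, -1]
P̄ = F·P·Fᵀ + Q = [9 18 -4; 18 53 16; -4 16 81]
S = H·P̄·Hᵀ + R = [241]
K = P̄·Hᵀ·S⁻¹ = [-1/241; -33/241; -134/241]
x' − x̄ = [4/241, 132/241, 536/241] = K·y
y = (KᵀK)⁻¹·Kᵀ·(x' − x̄) = [-4]
z = y + H·x̄ = [-4] + [3] = [-1]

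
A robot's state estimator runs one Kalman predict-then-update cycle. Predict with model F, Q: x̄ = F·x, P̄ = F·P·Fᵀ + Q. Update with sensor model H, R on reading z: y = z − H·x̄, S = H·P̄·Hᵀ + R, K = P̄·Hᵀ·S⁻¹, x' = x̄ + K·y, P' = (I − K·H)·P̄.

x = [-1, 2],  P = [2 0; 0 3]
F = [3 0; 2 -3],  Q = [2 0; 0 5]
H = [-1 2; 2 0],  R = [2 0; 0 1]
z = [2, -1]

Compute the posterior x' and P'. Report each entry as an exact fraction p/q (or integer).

x̄ = F·x = [-3, -8]
P̄ = F·P·Fᵀ + Q = [20 12; 12 40]
y = z − H·x̄ = [15, 5]
S = H·P̄·Hᵀ + R = [134 8; 8 81]
K = P̄·Hᵀ·S⁻¹ = [2/5395 2664/5395; 2658/5395 1336/5395]
x' = x̄ + K·y = [-567/1079, 678/1079]
P' = (I − K·H)·P̄ = [1332/5395 668/5395; 668/5395 2992/5395]

x' = [-567/1079, 678/1079]
P' = [1332/5395 668/5395; 668/5395 2992/5395]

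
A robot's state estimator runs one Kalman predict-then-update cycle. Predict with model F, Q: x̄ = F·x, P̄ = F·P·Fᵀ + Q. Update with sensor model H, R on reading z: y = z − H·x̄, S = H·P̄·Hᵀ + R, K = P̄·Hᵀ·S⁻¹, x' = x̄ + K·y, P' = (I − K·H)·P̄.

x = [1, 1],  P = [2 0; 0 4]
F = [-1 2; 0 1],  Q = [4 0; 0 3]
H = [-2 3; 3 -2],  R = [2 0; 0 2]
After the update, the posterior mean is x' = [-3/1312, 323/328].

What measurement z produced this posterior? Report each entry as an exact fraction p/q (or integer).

x̄ = F·x = [1, 1]
P̄ = F·P·Fᵀ + Q = [22 8; 8 7]
S = H·P̄·Hᵀ + R = [57 -70; -70 132]
K = P̄·Hᵀ·S⁻¹ = [215/656 725/1312; 85/164 115/328]
x' − x̄ = [-1315/1312, -5/328] = K·y
y = (KᵀK)⁻¹·Kᵀ·(x' − x̄) = [2, -3]
z = y + H·x̄ = [2, -3] + [1, 1] = [3, -2]

z = [3, -2]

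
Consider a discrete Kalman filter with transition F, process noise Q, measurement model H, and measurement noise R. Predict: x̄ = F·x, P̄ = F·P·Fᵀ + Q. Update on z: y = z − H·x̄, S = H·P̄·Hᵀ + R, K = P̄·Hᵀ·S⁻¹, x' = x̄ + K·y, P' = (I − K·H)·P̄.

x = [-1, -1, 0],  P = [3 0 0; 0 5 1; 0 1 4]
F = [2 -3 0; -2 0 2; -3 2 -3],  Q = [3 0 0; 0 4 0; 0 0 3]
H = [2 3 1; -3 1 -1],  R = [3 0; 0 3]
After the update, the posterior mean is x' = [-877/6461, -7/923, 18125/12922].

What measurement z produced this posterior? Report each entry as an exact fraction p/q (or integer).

x̄ = F·x = [1, 2, 1]
P̄ = F·P·Fᵀ + Q = [60 -18 -39; -18 32 -2; -39 -2 74]
S = H·P̄·Hᵀ + R = [221 -13; -13 527]
K = P̄·Hᵀ·S⁻¹ = [2027/19383 -446/1491; 755/2769 37/213; -1579/38766 229/2982]
x' − x̄ = [-7338/6461, -1853/923, 5203/12922] = K·y
y = (KᵀK)⁻¹·Kᵀ·(x' − x̄) = [-8, 1]
z = y + H·x̄ = [-8, 1] + [9, -2] = [1, -1]

z = [1, -1]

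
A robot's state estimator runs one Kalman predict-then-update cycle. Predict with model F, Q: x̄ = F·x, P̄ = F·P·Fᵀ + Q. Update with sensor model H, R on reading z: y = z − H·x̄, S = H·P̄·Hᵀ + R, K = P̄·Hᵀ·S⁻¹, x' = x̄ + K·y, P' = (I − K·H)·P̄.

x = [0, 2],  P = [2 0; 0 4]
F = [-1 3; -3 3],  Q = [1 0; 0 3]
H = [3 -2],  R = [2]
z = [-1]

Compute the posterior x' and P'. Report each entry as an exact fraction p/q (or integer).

x̄ = F·x = [6, 6]
P̄ = F·P·Fᵀ + Q = [39 42; 42 57]
y = z − H·x̄ = [-7]
S = H·P̄·Hᵀ + R = [77]
K = P̄·Hᵀ·S⁻¹ = [3/7; 12/77]
x' = x̄ + K·y = [3, 54/11]
P' = (I − K·H)·P̄ = [174/7 258/7; 258/7 4245/77]

x' = [3, 54/11]
P' = [174/7 258/7; 258/7 4245/77]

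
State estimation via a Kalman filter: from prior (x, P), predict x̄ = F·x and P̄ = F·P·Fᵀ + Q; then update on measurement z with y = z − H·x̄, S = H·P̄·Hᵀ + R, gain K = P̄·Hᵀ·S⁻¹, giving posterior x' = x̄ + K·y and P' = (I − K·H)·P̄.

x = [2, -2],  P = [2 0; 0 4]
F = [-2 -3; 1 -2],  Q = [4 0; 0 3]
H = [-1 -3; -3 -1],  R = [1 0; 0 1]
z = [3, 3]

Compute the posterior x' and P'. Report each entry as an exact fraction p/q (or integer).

x̄ = F·x = [2, 6]
P̄ = F·P·Fᵀ + Q = [48 20; 20 21]
y = z − H·x̄ = [23, 15]
S = H·P̄·Hᵀ + R = [358 407; 407 574]
K = P̄·Hᵀ·S⁻¹ = [4756/39843 -14756/39843; -14675/39843 4783/39843]
x' = x̄ + K·y = [-32266/39843, -26722/39843]
P' = (I − K·H)·P̄ = [6128/39843 -3628/39843; -3628/39843 6101/39843]

x' = [-32266/39843, -26722/39843]
P' = [6128/39843 -3628/39843; -3628/39843 6101/39843]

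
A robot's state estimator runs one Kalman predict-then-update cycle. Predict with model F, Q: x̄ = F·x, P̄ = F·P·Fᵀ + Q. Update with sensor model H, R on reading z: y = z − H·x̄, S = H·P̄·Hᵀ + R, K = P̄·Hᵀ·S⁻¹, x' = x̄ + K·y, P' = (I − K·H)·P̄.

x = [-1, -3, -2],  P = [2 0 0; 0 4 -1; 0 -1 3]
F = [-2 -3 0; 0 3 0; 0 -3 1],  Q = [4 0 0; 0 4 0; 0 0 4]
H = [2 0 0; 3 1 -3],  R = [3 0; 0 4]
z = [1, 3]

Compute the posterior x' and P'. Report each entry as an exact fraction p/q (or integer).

x' = [9965/15037, -24075/15037, -13265/15037]
P' = [11103/15037 -7947/15037 8466/15037; -7947/15037 85127/15037 16758/15037; 8466/15037 16758/15037 19408/15037]

x̄ = F·x = [11, -9, 7]
P̄ = F·P·Fᵀ + Q = [48 -36 39; -36 40 -39; 39 -39 49]
y = z − H·x̄ = [-21, 0]
S = H·P̄·Hᵀ + R = [195 -18; -18 233]
K = P̄·Hᵀ·S⁻¹ = [7402/15037 -9/15037; -5298/15037 2753/15037; 5644/15037 -4017/15037]
x' = x̄ + K·y = [9965/15037, -24075/15037, -13265/15037]
P' = (I − K·H)·P̄ = [11103/15037 -7947/15037 8466/15037; -7947/15037 85127/15037 16758/15037; 8466/15037 16758/15037 19408/15037]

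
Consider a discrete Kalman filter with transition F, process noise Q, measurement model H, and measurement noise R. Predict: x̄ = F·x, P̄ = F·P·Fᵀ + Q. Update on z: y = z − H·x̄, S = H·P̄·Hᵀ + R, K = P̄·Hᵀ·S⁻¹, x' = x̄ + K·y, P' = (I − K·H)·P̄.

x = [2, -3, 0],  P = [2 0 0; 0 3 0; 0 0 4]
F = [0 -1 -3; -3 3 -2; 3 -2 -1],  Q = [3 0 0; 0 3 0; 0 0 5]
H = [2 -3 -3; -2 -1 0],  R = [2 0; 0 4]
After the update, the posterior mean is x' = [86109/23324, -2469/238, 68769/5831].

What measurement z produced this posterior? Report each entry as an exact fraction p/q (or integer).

x̄ = F·x = [3, -15, 12]
P̄ = F·P·Fᵀ + Q = [42 15 18; 15 64 -28; 18 -28 39]
S = H·P̄·Hᵀ + R = [197 108; 108 296]
K = P̄·Hᵀ·S⁻¹ = [1563/11662 -17883/46648; -33/119 -103/476; 219/5831 -475/11662]
x' − x̄ = [16137/23324, 1101/238, -1203/5831] = K·y
y = (KᵀK)⁻¹·Kᵀ·(x' − x̄) = [-12, -6]
z = y + H·x̄ = [-12, -6] + [15, 9] = [3, 3]

z = [3, 3]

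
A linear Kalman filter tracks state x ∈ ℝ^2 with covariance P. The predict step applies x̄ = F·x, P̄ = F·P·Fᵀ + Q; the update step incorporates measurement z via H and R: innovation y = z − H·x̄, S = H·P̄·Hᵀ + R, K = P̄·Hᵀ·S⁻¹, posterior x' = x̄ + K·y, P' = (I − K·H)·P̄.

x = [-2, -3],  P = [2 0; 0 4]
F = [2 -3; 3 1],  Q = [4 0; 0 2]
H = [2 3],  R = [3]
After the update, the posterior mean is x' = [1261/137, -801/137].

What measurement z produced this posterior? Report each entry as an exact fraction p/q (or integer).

x̄ = F·x = [5, -9]
P̄ = F·P·Fᵀ + Q = [48 0; 0 24]
S = H·P̄·Hᵀ + R = [411]
K = P̄·Hᵀ·S⁻¹ = [32/137; 24/137]
x' − x̄ = [576/137, 432/137] = K·y
y = (KᵀK)⁻¹·Kᵀ·(x' − x̄) = [18]
z = y + H·x̄ = [18] + [-17] = [1]

z = [1]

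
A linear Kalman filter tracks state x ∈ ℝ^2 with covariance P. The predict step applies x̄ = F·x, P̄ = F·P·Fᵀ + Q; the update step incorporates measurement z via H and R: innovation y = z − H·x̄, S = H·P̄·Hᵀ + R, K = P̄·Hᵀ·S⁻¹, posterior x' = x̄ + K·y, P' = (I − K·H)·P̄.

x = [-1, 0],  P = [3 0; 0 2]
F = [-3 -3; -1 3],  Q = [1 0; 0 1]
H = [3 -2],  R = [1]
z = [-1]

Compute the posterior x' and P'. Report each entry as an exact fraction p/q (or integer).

x' = [45/47, 1179/611]
P' = [290/47 429/47; 429/47 8401/611]

x̄ = F·x = [3, 1]
P̄ = F·P·Fᵀ + Q = [46 -9; -9 22]
y = z − H·x̄ = [-8]
S = H·P̄·Hᵀ + R = [611]
K = P̄·Hᵀ·S⁻¹ = [12/47; -71/611]
x' = x̄ + K·y = [45/47, 1179/611]
P' = (I − K·H)·P̄ = [290/47 429/47; 429/47 8401/611]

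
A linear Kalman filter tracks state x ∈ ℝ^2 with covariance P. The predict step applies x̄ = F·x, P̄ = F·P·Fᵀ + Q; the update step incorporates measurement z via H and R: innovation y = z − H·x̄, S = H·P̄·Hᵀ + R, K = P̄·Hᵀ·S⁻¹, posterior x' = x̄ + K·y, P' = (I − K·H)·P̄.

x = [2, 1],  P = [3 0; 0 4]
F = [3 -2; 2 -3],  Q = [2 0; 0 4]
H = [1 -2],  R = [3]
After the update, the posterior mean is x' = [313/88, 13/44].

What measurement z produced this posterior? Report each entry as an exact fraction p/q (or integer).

z = [3]

x̄ = F·x = [4, 1]
P̄ = F·P·Fᵀ + Q = [45 42; 42 52]
S = H·P̄·Hᵀ + R = [88]
K = P̄·Hᵀ·S⁻¹ = [-39/88; -31/44]
x' − x̄ = [-39/88, -31/44] = K·y
y = (KᵀK)⁻¹·Kᵀ·(x' − x̄) = [1]
z = y + H·x̄ = [1] + [2] = [3]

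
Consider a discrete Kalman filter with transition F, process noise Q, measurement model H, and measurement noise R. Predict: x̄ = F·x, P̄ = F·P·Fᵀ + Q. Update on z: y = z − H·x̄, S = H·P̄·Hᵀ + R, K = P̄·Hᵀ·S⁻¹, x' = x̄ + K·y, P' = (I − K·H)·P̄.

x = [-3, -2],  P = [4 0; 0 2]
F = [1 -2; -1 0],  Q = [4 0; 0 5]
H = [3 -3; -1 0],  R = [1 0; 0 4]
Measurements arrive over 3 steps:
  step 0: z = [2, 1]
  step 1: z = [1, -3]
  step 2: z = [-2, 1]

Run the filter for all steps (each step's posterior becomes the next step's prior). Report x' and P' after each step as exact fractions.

step 0: x' = [243/295, 58/295], P' = [584/295 574/295; 574/295 1193/590]
step 1: x' = [4805/3089, 7371/6178], P' = [108612/52513 107322/52513; 107322/52513 223565/105026]
step 2: x' = [-11589391/9467169, -1819441/3155723], P' = [19816340/9467169 6528622/3155723; 6528622/3155723 13594745/6311446]

step 0: x̄ = F·x = [1, 3]
step 0: P̄ = F·P·Fᵀ + Q = [16 -4; -4 9]
step 0: y = z − H·x̄ = [8, 2]
step 0: S = H·P̄·Hᵀ + R = [298 -60; -60 20]
step 0: K = P̄·Hᵀ·S⁻¹ = [6/59 -146/295; -27/118 -287/590]
step 0: x' = x̄ + K·y = [243/295, 58/295]
step 0: P' = (I − K·H)·P̄ = [584/295 574/295; 574/295 1193/590]
step 1: x̄ = F·x = [127/295, -243/295]
step 1: P̄ = F·P·Fᵀ + Q = [1854/295 564/295; 564/295 2059/295]
step 1: y = z − H·x̄ = [-163/59, -758/295]
step 1: S = H·P̄·Hᵀ + R = [5072/59 -774/59; -774/59 3034/295]
step 1: K = P̄·Hᵀ·S⁻¹ = [3870/52513 -27153/52513; -26763/105026 -53661/105026]
step 1: x' = x̄ + K·y = [4805/3089, 7371/6178]
step 1: P' = (I − K·H)·P̄ = [108612/52513 107322/52513; 107322/52513 223565/105026]
step 2: x̄ = F·x = [-2566/3089, -4805/3089]
step 2: P̄ = F·P·Fᵀ + Q = [336506/52513 106032/52513; 106032/52513 371177/52513]
step 2: y = z − H·x̄ = [-12895/3089, 523/3089]
step 2: S = H·P̄·Hᵀ + R = [4513084/52513 -691422/52513; -691422/52513 546558/52513]
step 2: K = P̄·Hᵀ·S⁻¹ = [230474/3155723 -4954085/9467169; -1612503/6311446 -3264311/6311446]
step 2: x' = x̄ + K·y = [-11589391/9467169, -1819441/3155723]
step 2: P' = (I − K·H)·P̄ = [19816340/9467169 6528622/3155723; 6528622/3155723 13594745/6311446]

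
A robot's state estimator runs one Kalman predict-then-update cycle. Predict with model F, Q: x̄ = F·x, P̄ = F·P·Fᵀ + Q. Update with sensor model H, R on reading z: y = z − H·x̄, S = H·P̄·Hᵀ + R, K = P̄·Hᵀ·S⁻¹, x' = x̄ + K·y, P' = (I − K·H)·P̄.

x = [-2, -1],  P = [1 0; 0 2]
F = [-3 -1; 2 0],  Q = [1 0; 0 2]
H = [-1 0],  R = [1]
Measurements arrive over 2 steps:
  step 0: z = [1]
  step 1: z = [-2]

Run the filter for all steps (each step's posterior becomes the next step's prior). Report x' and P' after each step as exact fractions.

step 0: x̄ = F·x = [7, -4]
step 0: P̄ = F·P·Fᵀ + Q = [12 -6; -6 6]
step 0: y = z − H·x̄ = [8]
step 0: S = H·P̄·Hᵀ + R = [13]
step 0: K = P̄·Hᵀ·S⁻¹ = [-12/13; 6/13]
step 0: x' = x̄ + K·y = [-5/13, -4/13]
step 0: P' = (I − K·H)·P̄ = [12/13 -6/13; -6/13 42/13]
step 1: x̄ = F·x = [19/13, -10/13]
step 1: P̄ = F·P·Fᵀ + Q = [127/13 -60/13; -60/13 74/13]
step 1: y = z − H·x̄ = [-7/13]
step 1: S = H·P̄·Hᵀ + R = [140/13]
step 1: K = P̄·Hᵀ·S⁻¹ = [-127/140; 3/7]
step 1: x' = x̄ + K·y = [39/20, -1]
step 1: P' = (I − K·H)·P̄ = [127/140 -3/7; -3/7 26/7]

step 0: x' = [-5/13, -4/13], P' = [12/13 -6/13; -6/13 42/13]
step 1: x' = [39/20, -1], P' = [127/140 -3/7; -3/7 26/7]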